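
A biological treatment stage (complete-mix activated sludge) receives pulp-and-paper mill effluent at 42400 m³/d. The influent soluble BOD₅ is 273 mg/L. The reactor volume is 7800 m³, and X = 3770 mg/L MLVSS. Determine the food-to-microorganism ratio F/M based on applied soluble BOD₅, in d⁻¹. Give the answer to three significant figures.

F/M ≈ 0.394 d⁻¹

F/M = applied load / biomass = Q·S₀/(V·X) = 42400 × 273 / (7800 × 3770) = 0.3936 d⁻¹.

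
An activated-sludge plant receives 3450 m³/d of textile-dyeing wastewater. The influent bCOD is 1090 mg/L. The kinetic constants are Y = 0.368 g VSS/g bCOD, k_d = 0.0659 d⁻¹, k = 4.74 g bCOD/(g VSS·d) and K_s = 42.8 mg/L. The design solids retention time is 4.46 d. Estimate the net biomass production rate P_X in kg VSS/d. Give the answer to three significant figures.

Effluent substrate depends only on kinetics and SRT: S = K_s(1 + k_d θ_c) / [θ_c(Yk − k_d) − 1] = 42.8 × (1 + 0.0659 × 4.46) / [4.46 × (0.368 × 4.74 − 0.0659) − 1] = 55.38 / 6.486 = 8.539 mg/L.
The observed yield is Y_obs = Y/(1 + k_d·θ_c) = 0.368 / (1 + 0.0659 × 4.46) = 0.368 / 1.294 = 0.2844 g VSS per g bCOD removed.
Q·(S₀ − S) = 3450 × (1090 − 8.54) × 10⁻³ = 3731 kg/d removed.
Biomass produced: P_X = Y_obs·Q·ΔS = 0.2844 × 3731 ≈ 1061 kg VSS/d.

P_X ≈ 1060 kg VSS/d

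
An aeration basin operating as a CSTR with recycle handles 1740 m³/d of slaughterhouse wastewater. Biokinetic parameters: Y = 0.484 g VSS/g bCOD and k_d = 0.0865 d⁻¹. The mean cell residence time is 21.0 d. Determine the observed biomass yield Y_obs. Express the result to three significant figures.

Y_obs ≈ 0.172 g VSS/g bCOD

Correct the yield for decay: Y_obs = Y/(1 + k_d θ_c) = 0.484 / (1 + 0.0865 × 21.0) = 0.484 / 2.816 = 0.1718.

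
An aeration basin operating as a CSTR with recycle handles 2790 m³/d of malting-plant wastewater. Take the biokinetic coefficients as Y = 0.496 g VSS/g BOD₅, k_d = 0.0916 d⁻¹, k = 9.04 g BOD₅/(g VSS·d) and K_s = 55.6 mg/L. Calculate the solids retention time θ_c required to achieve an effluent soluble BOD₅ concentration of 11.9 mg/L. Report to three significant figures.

θ_c ≈ 1.43 d

At the target effluent, Y k S/(K_s+S) = 0.496×9.04×11.9/67.50 = 0.7905 d⁻¹.
θ_c = 1/(μ − k_d) = 1/(0.7905 − 0.0916) = 1/0.6989 = 1.431 d.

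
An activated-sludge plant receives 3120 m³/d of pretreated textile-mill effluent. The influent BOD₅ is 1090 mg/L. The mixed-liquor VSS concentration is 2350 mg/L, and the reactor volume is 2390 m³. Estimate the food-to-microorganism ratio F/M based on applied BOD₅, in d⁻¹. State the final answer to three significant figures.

F/M ≈ 0.606 d⁻¹

F/M = applied load / biomass = Q·S₀/(V·X) = 3120 × 1090 / (2390 × 2350) = 0.6055 d⁻¹.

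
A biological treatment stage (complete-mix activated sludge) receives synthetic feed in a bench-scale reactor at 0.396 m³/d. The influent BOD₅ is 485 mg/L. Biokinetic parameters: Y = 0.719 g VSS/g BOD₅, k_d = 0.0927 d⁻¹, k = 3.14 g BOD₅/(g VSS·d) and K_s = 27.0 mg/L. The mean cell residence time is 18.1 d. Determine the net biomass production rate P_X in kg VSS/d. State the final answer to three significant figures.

P_X ≈ 0.0514 kg VSS/d

Effluent substrate depends only on kinetics and SRT: S = K_s(1 + k_d θ_c) / [θ_c(Yk − k_d) − 1] = 27.0 × (1 + 0.0927 × 18.1) / [18.1 × (0.719 × 3.14 − 0.0927) − 1] = 72.30 / 38.19 = 1.893 mg/L.
Observed yield with endogenous decay: Y_obs = Y / (1 + k_d·θ_c) = 0.719 / (1 + 0.0927 × 18.1) = 0.719 / 2.678 = 0.2685 g VSS/g BOD₅.
Q·(S₀ − S) = 0.396 × (485 − 1.89) × 10⁻³ = 0.1913 kg/d removed.
Biomass produced: P_X = Y_obs·Q·ΔS = 0.2685 × 0.1913 ≈ 0.05137 kg VSS/d.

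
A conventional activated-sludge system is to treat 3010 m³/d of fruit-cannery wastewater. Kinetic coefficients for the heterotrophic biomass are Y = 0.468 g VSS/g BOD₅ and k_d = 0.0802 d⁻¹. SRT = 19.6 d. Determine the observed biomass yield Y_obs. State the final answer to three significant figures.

Y_obs = Y / (1 + k_d θ_c) = 0.468 / (1 + 0.0802 × 19.6) = 0.468 / 2.572 = 0.1820.

Y_obs ≈ 0.182 g VSS/g BOD₅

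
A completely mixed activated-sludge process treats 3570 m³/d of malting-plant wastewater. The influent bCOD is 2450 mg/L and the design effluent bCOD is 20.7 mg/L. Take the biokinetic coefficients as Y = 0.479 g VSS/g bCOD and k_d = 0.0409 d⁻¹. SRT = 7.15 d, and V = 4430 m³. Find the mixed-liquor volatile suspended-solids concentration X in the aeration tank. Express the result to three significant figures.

Solving the biomass balance for X: X = Y Q (S₀−S) θ_c / [V (1+k_d θ_c)] = 0.479 × 3570 × (2450 − 20.7) × 7.15 / [4430 × (1 + 0.0409 × 7.15)] = 5188 mg/L.

X ≈ 5190 mg/L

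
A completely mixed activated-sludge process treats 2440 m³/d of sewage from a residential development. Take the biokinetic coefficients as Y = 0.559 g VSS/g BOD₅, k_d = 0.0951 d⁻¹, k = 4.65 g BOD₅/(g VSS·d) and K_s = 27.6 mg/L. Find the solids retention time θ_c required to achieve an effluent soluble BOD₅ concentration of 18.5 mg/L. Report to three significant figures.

From 1/θ_c = Y·k·S/(K_s + S) − k_d: Y·k·S/(K_s+S) = 0.559 × 4.65 × 18.5 / (27.6 + 18.5) = 1.043 d⁻¹.
1/θ_c = 1.043 − 0.0951 = 0.9480 d⁻¹, so θ_c = 1.055 d.

θ_c ≈ 1.05 d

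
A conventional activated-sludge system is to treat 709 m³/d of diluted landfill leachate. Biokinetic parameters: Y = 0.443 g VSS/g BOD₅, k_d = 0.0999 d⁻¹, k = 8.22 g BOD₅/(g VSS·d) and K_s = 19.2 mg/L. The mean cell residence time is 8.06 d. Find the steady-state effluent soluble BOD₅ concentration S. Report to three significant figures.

From the Monod/SRT balance for a CMAS, S = K_s·(1+k_d θ_c)/[θ_c·(Y k − k_d) − 1] = 19.2 × (1 + 0.0999 × 8.06) / [8.06 × (0.443 × 8.22 − 0.0999) − 1] = 34.66 / 27.54 = 1.258 mg/L.

S ≈ 1.26 mg/L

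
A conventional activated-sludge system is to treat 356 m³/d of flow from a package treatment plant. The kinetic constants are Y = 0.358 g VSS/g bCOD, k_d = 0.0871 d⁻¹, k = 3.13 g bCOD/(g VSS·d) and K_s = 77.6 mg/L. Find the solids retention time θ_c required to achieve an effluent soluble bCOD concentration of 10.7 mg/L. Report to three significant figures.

From 1/θ_c = Y·k·S/(K_s + S) − k_d: Y·k·S/(K_s+S) = 0.358 × 3.13 × 10.7 / (77.6 + 10.7) = 0.1358 d⁻¹.
Then 1/θ_c = μ − k_d = 0.1358 − 0.0871 = 0.04868 d⁻¹, giving θ_c = 20.54 d.

θ_c ≈ 20.5 d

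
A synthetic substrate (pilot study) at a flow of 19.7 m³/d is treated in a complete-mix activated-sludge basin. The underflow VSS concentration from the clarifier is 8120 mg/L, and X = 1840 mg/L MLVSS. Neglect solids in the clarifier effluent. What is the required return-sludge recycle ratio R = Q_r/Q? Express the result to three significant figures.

Solids balance on the clarifier gives (1+R)X = R·X_r, so R = X/(X_r − X) = 1840 / (8120 − 1840) = 0.2930.

R ≈ 0.293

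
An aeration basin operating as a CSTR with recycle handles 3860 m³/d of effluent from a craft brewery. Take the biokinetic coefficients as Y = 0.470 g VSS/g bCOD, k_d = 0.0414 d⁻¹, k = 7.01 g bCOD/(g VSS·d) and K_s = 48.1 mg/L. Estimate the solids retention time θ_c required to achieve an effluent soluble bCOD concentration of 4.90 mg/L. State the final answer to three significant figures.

At the target effluent, Y k S/(K_s+S) = 0.470×7.01×4.90/53.00 = 0.3046 d⁻¹.
θ_c = 1/(μ − k_d) = 1/(0.3046 − 0.0414) = 1/0.2632 = 3.799 d.

θ_c ≈ 3.80 d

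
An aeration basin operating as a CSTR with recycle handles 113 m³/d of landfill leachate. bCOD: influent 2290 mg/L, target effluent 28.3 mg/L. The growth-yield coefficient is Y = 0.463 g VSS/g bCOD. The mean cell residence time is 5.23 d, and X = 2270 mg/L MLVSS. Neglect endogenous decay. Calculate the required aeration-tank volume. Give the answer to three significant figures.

V ≈ 273 m³

With k_d = 0 the design equation reduces to V = Y Q (S₀−S) θ_c / X = 0.463 × 113 × (2290 − 28.3) × 5.23 / 2270 = 272.6 m³.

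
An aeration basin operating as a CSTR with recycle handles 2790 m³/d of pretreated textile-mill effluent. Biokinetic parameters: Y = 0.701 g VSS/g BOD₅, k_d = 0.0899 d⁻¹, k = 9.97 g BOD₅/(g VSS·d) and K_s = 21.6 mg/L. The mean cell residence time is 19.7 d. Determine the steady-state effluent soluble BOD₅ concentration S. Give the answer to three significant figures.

Effluent substrate depends only on kinetics and SRT: S = K_s(1 + k_d θ_c) / [θ_c(Yk − k_d) − 1] = 21.6 × (1 + 0.0899 × 19.7) / [19.7 × (0.701 × 9.97 − 0.0899) − 1] = 59.85 / 134.9 = 0.4437 mg/L.

S ≈ 0.444 mg/L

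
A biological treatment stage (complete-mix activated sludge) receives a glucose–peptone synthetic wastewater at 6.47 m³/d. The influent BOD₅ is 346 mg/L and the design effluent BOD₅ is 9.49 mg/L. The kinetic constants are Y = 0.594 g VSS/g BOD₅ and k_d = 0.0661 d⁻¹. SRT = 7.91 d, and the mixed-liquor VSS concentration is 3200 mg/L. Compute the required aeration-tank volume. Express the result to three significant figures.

V ≈ 2.10 m³

From the SRT design equation V = Y Q (S₀−S) θ_c / [X (1 + k_d θ_c)] = 0.594 × 6.47 × (346 − 9.49) × 7.91 / [3200 × (1 + 0.0661 × 7.91)] = 1.02×10^4 / 4873 = 2.099 m³.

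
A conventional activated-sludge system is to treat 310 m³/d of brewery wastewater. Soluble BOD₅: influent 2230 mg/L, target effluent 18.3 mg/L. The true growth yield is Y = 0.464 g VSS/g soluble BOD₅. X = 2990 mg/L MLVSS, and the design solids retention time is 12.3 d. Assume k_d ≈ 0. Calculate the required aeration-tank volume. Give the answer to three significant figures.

V·X = Y·Q·ΔS·θ_c gives V = 0.464 × 310 × (2230 − 18.3) × 12.3 / 2990 = 1309 m³.

V ≈ 1310 m³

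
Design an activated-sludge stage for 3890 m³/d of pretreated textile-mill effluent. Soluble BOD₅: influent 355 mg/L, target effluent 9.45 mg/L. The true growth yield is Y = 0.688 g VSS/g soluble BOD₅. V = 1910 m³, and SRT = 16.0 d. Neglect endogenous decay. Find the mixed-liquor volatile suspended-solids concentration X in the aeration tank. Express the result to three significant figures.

From V·X = Y·Q·(S₀ − S)·θ_c (decay neglected): X = 0.688 × 3890 × (355 − 9.45) × 16.0 / 1910 = 7747 mg/L.

X ≈ 7750 mg/L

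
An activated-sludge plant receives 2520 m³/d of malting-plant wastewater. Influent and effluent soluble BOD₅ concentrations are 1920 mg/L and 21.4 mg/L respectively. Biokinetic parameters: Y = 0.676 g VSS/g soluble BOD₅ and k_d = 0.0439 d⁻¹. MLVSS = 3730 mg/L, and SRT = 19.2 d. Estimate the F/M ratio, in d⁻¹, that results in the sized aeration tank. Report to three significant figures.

From the SRT design equation V = Y Q (S₀−S) θ_c / [X (1 + k_d θ_c)] = 0.676 × 2520 × (1920 − 21.4) × 19.2 / [3730 × (1 + 0.0439 × 19.2)] = 6.21×10^7 / 6874 = 9034 m³.
Food-to-microorganism ratio F/M = Q S₀ / (V X) = 2520 × 1920 / (9034 × 3730) = 0.1436 d⁻¹.

F/M ≈ 0.144 d⁻¹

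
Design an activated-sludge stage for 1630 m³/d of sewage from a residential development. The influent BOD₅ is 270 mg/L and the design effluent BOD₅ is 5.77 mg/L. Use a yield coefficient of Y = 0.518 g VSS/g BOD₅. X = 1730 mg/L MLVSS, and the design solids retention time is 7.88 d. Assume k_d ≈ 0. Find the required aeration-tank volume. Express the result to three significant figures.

With k_d = 0 the design equation reduces to V = Y Q (S₀−S) θ_c / X = 0.518 × 1630 × (270 − 5.77) × 7.88 / 1730 = 1016 m³.

V ≈ 1020 m³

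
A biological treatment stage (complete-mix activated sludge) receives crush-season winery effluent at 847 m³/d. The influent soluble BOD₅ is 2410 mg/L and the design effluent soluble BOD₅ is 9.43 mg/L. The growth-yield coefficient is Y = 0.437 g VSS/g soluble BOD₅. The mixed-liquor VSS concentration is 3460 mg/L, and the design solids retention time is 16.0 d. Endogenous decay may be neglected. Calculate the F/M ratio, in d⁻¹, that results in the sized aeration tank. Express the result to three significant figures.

F/M ≈ 0.144 d⁻¹

Biomass mass balance (decay neglected): V·X = Y·Q·(S₀ − S)·θ_c, so V = 0.437 × 847 × (2410 − 9.43) × 16.0 / 3460 = 4109 m³.
Food-to-microorganism ratio F/M = Q S₀ / (V X) = 847 × 2410 / (4109 × 3460) = 0.1436 d⁻¹.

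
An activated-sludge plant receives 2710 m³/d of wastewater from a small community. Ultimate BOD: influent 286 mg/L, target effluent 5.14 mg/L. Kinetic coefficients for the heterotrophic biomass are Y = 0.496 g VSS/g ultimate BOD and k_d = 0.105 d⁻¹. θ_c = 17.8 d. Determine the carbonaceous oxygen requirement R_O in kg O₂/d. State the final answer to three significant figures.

Observed yield with endogenous decay: Y_obs = Y / (1 + k_d·θ_c) = 0.496 / (1 + 0.105 × 17.8) = 0.496 / 2.869 = 0.1729 g VSS/g ultimate BOD.
Mass of ultimate BOD removed per day: Q(S₀ − S) = 2710 × 280.9 g/m³ = 761.1 kg/d.
P_X = Y_obs·Q·(S₀ − S) = 0.1729 × 761.1 = 131.6 kg VSS/d.
Carbonaceous O₂ demand = substrate oxidised − cell-mass equivalent = 761.1 − 1.42 × 131.6 = 574.3 kg O₂/d.

R_O ≈ 574 kg O₂/d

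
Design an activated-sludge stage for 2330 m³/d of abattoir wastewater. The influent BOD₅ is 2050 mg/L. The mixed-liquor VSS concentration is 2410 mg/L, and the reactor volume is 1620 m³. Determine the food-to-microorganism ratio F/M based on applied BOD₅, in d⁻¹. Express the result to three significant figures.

Food-to-microorganism ratio F/M = Q S₀ / (V X) = 2330 × 2050 / (1620 × 2410) = 1.223 d⁻¹.

F/M ≈ 1.22 d⁻¹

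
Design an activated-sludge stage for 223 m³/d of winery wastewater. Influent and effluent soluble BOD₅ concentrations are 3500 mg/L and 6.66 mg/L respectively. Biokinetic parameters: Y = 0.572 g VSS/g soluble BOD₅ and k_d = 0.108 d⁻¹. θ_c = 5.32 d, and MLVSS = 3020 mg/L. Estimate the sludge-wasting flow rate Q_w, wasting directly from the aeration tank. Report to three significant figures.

Steady-state biomass mass balance: V·X·(1 + k_d·θ_c) = Y·Q·(S₀ − S)·θ_c, so V = 0.572 × 223 × (3500 − 6.66) × 5.32 / [3020 × (1 + 0.108 × 5.32)] = 2.37×10^6 / 4755 = 498.5 m³.
For wasting at MLVSS concentration, Q_w = V/θ_c = 498.5/5.32 = 93.71 m³/d.

Q_w ≈ 93.7 m³/d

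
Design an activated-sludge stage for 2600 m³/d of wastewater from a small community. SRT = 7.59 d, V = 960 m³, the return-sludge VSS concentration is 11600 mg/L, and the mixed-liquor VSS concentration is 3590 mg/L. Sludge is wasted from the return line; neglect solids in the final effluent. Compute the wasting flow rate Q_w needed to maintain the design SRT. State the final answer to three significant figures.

θ_c = V·X/(Q_w·X_r) when wasting from the recycle, so Q_w = V·X/(θ_c·X_r) = 960.0 × 3590 / (7.59 × 11600) = 39.14 m³/d.

Q_w ≈ 39.1 m³/d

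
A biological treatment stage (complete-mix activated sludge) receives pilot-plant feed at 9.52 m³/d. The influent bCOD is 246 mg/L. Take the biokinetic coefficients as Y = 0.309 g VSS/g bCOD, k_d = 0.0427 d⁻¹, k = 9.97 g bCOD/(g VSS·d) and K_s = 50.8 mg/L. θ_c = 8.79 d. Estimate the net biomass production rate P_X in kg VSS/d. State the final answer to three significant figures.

Effluent substrate depends only on kinetics and SRT: S = K_s(1 + k_d θ_c) / [θ_c(Yk − k_d) − 1] = 50.8 × (1 + 0.0427 × 8.79) / [8.79 × (0.309 × 9.97 − 0.0427) − 1] = 69.87 / 25.70 = 2.718 mg/L.
Y_obs = Y / (1 + k_d θ_c) = 0.309 / (1 + 0.0427 × 8.79) = 0.309 / 1.375 = 0.2247.
ΔS = 246 − 2.72 = 243.3 mg/L, so the substrate removal rate is 9.52 × 243.3/1000 = 2.316 kg bCOD/d.
So the net sludge growth is P_X = 0.2247 × 2.316 = 0.5203 kg VSS/d.

P_X ≈ 0.520 kg VSS/d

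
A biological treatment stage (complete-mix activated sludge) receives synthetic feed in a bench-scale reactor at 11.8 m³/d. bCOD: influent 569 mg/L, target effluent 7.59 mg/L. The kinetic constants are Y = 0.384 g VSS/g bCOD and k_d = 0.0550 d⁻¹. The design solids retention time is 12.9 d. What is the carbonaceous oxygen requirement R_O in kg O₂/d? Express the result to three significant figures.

R_O ≈ 4.51 kg O₂/d

Y_obs = Y / (1 + k_d θ_c) = 0.384 / (1 + 0.0550 × 12.9) = 0.384 / 1.710 = 0.2246.
Q·(S₀ − S) = 11.8 × (569 − 7.59) × 10⁻³ = 6.625 kg/d removed.
Biomass synthesised: P_X = Y_obs × 6.625 = 1.488 kg VSS/d.
R_O = Q·ΔS − 1.42 P_X = 6.625 − 2.113 = 4.512 kg O₂/d.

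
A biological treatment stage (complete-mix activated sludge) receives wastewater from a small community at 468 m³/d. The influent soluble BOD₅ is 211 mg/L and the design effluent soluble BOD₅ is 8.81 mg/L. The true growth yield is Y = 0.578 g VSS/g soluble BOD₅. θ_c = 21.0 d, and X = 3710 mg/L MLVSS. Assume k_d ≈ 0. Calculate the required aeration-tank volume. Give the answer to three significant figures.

With k_d = 0 the design equation reduces to V = Y Q (S₀−S) θ_c / X = 0.578 × 468 × (211 − 8.81) × 21.0 / 3710 = 309.6 m³.

V ≈ 310 m³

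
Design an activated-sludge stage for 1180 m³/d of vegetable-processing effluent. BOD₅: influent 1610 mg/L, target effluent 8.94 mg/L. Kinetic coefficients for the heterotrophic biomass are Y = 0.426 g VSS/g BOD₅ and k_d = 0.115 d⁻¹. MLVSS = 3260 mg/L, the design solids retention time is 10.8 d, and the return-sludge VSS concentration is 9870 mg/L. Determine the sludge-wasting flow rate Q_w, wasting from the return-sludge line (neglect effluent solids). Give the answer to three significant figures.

Steady-state biomass mass balance: V·X·(1 + k_d·θ_c) = Y·Q·(S₀ − S)·θ_c, so V = 0.426 × 1180 × (1610 − 8.94) × 10.8 / [3260 × (1 + 0.115 × 10.8)] = 8.69×10^6 / 7309 = 1189 m³.
θ_c = V·X/(Q_w·X_r) when wasting from the recycle, so Q_w = V·X/(θ_c·X_r) = 1189 × 3260 / (10.8 × 9870) = 36.37 m³/d.

Q_w ≈ 36.4 m³/d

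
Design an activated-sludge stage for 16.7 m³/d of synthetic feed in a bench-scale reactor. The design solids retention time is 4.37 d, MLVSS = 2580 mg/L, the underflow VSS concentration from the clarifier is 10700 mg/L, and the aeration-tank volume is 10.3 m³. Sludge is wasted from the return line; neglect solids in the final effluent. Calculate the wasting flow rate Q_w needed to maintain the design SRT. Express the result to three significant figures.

θ_c = V·X/(Q_w·X_r) when wasting from the recycle, so Q_w = V·X/(θ_c·X_r) = 10.30 × 2580 / (4.37 × 10700) = 0.5683 m³/d.

Q_w ≈ 0.568 m³/d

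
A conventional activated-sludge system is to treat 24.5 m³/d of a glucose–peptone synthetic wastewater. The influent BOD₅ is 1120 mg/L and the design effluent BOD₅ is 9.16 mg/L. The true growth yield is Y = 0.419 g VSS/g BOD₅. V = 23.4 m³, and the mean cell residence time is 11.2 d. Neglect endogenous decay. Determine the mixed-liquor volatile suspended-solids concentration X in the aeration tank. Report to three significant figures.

X ≈ 5460 mg/L

X = Y·Q·ΔS·θ_c / V = 0.419 × 24.5 × (1120 − 9.16) × 11.2 / 23.4 = 5458 mg/L.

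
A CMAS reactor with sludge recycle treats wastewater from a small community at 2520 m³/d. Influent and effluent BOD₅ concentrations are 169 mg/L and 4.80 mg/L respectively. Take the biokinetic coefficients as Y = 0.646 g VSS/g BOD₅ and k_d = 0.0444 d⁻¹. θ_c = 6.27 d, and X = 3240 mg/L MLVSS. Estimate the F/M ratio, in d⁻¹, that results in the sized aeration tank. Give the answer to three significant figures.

F/M ≈ 0.325 d⁻¹

Rearranging the biomass balance for a CMAS with decay, V = Y·Q·ΔS·θ_c / [X·(1+k_d θ_c)] = 0.646 × 2520 × (169 − 4.80) × 6.27 / [3240 × (1 + 0.0444 × 6.27)] = 1.68×10^6 / 4142 = 404.6 m³.
Food-to-microorganism ratio F/M = Q S₀ / (V X) = 2520 × 169 / (404.6 × 3240) = 0.3248 d⁻¹.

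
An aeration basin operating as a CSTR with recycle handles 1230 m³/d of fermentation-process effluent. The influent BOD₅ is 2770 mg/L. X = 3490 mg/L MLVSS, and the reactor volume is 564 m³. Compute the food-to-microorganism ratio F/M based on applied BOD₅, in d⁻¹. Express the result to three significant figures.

F/M ≈ 1.73 d⁻¹

Food-to-microorganism ratio F/M = Q S₀ / (V X) = 1230 × 2770 / (564.0 × 3490) = 1.731 d⁻¹.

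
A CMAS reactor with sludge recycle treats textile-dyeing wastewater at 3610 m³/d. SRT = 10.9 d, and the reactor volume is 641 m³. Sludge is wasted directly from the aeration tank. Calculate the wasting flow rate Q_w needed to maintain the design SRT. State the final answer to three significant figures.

Q_w ≈ 58.8 m³/d

Wasting from the aeration tank: Q_w = V / θ_c = 641.0 / 10.9 = 58.81 m³/d.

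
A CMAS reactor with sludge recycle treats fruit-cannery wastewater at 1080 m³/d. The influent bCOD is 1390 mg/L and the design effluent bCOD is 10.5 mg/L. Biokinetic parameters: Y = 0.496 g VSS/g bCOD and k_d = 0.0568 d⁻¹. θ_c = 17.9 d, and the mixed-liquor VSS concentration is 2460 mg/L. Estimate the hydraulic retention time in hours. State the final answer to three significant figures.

Steady-state biomass mass balance: V·X·(1 + k_d·θ_c) = Y·Q·(S₀ − S)·θ_c, so V = 0.496 × 1080 × (1390 − 10.5) × 17.9 / [2460 × (1 + 0.0568 × 17.9)] = 1.32×10^7 / 4961 = 2666 m³.
Hydraulic retention time τ = V/Q = 2666 / 1080 = 2.469 d = 59.25 h.

τ ≈ 59.2 h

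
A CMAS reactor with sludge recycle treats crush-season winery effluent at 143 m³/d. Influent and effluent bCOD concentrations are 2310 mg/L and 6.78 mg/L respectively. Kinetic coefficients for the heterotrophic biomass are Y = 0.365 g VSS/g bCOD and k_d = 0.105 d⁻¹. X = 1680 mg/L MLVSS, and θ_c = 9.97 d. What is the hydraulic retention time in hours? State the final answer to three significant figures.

τ ≈ 58.5 h

Steady-state biomass mass balance: V·X·(1 + k_d·θ_c) = Y·Q·(S₀ − S)·θ_c, so V = 0.365 × 143 × (2310 − 6.78) × 9.97 / [1680 × (1 + 0.105 × 9.97)] = 1.2×10^6 / 3439 = 348.5 m³.
τ = V/Q = 348.5/143 = 2.437 d, or 58.50 h.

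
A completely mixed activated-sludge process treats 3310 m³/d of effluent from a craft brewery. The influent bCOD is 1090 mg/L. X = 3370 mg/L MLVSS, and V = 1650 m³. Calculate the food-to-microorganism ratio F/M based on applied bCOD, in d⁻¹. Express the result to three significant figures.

F/M ≈ 0.649 d⁻¹

Food-to-microorganism ratio F/M = Q S₀ / (V X) = 3310 × 1090 / (1650 × 3370) = 0.6488 d⁻¹.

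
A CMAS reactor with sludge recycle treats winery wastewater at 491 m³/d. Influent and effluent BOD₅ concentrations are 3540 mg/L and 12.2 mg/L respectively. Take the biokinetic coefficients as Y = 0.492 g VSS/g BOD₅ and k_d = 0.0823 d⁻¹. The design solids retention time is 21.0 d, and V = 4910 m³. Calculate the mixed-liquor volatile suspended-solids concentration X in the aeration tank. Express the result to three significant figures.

X ≈ 1340 mg/L

X = Y·Q·ΔS·θ_c / [V·(1 + k_d θ_c)] = 0.492 × 491 × (3540 − 12.2) × 21.0 / [4910 × (1 + 0.0823 × 21.0)] = 1336 mg/L.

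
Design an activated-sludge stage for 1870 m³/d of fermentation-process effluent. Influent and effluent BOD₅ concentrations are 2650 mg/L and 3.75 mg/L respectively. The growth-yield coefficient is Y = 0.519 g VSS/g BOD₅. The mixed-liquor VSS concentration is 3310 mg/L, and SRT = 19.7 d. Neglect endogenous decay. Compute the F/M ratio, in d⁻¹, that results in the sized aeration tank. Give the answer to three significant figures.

F/M ≈ 0.0979 d⁻¹

With k_d = 0 the design equation reduces to V = Y Q (S₀−S) θ_c / X = 0.519 × 1870 × (2650 − 3.75) × 19.7 / 3310 = 15285 m³.
Food-to-microorganism ratio F/M = Q S₀ / (V X) = 1870 × 2650 / (15285 × 3310) = 0.09794 d⁻¹.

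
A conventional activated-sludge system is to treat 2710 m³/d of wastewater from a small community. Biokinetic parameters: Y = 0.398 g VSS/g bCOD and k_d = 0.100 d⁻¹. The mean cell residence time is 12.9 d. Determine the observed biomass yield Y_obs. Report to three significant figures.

Y_obs ≈ 0.174 g VSS/g bCOD

Observed yield with endogenous decay: Y_obs = Y / (1 + k_d·θ_c) = 0.398 / (1 + 0.100 × 12.9) = 0.398 / 2.290 = 0.1738 g VSS/g bCOD.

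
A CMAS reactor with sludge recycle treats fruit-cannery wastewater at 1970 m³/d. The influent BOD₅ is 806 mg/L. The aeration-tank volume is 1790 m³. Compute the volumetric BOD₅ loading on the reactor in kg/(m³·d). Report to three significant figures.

Applied BOD₅ load per unit volume = Q·S₀/V = (1970 × 806/1000)/1790 = 0.8871 kg BOD₅·m⁻³·d⁻¹.

L_v ≈ 0.887 kg BOD₅/(m³·d)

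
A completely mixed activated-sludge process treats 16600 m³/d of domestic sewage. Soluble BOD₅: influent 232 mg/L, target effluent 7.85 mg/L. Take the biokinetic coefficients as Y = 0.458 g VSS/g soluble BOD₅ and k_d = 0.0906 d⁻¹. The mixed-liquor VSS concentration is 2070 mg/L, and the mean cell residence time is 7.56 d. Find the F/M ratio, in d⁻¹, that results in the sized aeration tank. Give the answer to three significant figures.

F/M ≈ 0.504 d⁻¹

Steady-state biomass mass balance: V·X·(1 + k_d·θ_c) = Y·Q·(S₀ − S)·θ_c, so V = 0.458 × 16600 × (232 − 7.85) × 7.56 / [2070 × (1 + 0.0906 × 7.56)] = 1.29×10^7 / 3488 = 3694 m³.
F/M = Q·S₀ / (V·X) = 16600 × 232 / (3694 × 2070) = 0.5037 g soluble BOD₅·(g VSS·d)⁻¹.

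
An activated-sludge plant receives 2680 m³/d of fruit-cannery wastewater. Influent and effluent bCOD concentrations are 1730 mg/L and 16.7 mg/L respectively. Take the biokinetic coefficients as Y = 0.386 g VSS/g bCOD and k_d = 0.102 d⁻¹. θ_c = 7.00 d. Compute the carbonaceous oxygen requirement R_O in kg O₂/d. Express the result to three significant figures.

The observed yield is Y_obs = Y/(1 + k_d·θ_c) = 0.386 / (1 + 0.102 × 7.00) = 0.386 / 1.714 = 0.2252 g VSS per g bCOD removed.
Q·(S₀ − S) = 2680 × (1730 − 16.7) × 10⁻³ = 4592 kg/d removed.
Net sludge production P_X = 0.2252 × 4592 = 1034 kg VSS/d.
Carbonaceous O₂ demand = substrate oxidised − cell-mass equivalent = 4592 − 1.42 × 1034 = 3123 kg O₂/d.

R_O ≈ 3120 kg O₂/d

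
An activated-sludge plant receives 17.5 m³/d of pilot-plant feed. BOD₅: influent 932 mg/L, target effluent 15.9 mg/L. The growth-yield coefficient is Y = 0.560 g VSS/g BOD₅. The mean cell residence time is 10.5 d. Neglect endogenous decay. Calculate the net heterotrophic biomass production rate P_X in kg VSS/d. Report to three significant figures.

P_X ≈ 8.98 kg VSS/d

No decay correction is needed, so Y_obs = Y = 0.560.
Substrate removed = Q·(S₀ − S) = 17.5 m³/d × (932 − 15.9) g/m³ = 1.6×10^4 g/d = 16.03 kg/d.
P_X = Y_obs · Q(S₀ − S) = 0.5600 × 16.03 = 8.978 kg VSS/d.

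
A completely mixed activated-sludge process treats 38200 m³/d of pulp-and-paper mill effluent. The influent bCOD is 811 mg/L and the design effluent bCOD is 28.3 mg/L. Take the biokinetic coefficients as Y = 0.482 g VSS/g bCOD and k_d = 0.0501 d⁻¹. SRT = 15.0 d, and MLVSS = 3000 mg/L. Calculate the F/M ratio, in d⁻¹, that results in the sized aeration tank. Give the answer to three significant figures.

Steady-state biomass mass balance: V·X·(1 + k_d·θ_c) = Y·Q·(S₀ − S)·θ_c, so V = 0.482 × 38200 × (811 − 28.3) × 15.0 / [3000 × (1 + 0.0501 × 15.0)] = 2.16×10^8 / 5254 = 41140 m³.
F/M = applied load / biomass = Q·S₀/(V·X) = 38200 × 811 / (41140 × 3000) = 0.2510 d⁻¹.

F/M ≈ 0.251 d⁻¹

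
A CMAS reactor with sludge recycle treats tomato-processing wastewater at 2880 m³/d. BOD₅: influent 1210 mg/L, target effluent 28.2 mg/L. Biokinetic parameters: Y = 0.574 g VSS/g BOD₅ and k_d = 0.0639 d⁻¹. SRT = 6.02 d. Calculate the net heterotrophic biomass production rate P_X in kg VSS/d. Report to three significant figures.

The observed yield is Y_obs = Y/(1 + k_d·θ_c) = 0.574 / (1 + 0.0639 × 6.02) = 0.574 / 1.385 = 0.4145 g VSS per g BOD₅ removed.
Q·(S₀ − S) = 2880 × (1210 − 28.2) × 10⁻³ = 3404 kg/d removed.
Biomass produced: P_X = Y_obs·Q·ΔS = 0.4145 × 3404 ≈ 1411 kg VSS/d.

P_X ≈ 1410 kg VSS/d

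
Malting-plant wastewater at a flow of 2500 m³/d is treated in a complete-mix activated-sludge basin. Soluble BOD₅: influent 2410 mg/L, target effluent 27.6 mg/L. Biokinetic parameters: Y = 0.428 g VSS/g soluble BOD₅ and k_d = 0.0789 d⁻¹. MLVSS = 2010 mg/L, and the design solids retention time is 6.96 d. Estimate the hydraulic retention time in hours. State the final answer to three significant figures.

τ ≈ 54.7 h

Steady-state biomass mass balance: V·X·(1 + k_d·θ_c) = Y·Q·(S₀ − S)·θ_c, so V = 0.428 × 2500 × (2410 − 27.6) × 6.96 / [2010 × (1 + 0.0789 × 6.96)] = 1.77×10^7 / 3114 = 5698 m³.
HRT = V/Q = 5698 m³ / 2500 m³·d⁻¹ = 2.279 d × 24 = 54.70 h.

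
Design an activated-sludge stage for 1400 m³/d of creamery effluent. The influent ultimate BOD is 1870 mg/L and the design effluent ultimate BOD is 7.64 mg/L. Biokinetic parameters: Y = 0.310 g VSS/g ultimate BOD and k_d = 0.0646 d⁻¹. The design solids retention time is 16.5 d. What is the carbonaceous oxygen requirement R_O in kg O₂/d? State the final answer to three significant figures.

R_O ≈ 2050 kg O₂/d

Y_obs = Y / (1 + k_d θ_c) = 0.310 / (1 + 0.0646 × 16.5) = 0.310 / 2.066 = 0.1501.
ΔS = 1870 − 7.64 = 1862 mg/L, so the substrate removal rate is 1400 × 1862/1000 = 2607 kg ultimate BOD/d.
P_X = Y_obs·Q·(S₀ − S) = 0.1501 × 2607 = 391.2 kg VSS/d.
R_O = Q·(S₀ − S) − 1.42·P_X = 2607 − 1.42 × 391.2 = 2052 kg O₂/d.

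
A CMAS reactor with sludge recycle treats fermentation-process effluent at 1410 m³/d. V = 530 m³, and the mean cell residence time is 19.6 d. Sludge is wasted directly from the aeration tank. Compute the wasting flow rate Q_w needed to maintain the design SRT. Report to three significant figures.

Q_w ≈ 27.0 m³/d

With mixed-liquor wasting, θ_c = V/Q_w, so Q_w = V/θ_c = 530.0/19.6 = 27.04 m³/d.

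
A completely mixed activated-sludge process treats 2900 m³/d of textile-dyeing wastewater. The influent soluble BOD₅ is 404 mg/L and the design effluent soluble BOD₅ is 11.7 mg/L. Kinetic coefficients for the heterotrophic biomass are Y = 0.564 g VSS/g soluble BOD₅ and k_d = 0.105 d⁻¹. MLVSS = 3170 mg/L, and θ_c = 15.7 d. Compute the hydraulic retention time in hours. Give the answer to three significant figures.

τ ≈ 9.93 h

Rearranging the biomass balance for a CMAS with decay, V = Y·Q·ΔS·θ_c / [X·(1+k_d θ_c)] = 0.564 × 2900 × (404 − 11.7) × 15.7 / [3170 × (1 + 0.105 × 15.7)] = 1.01×10^7 / 8396 = 1200 m³.
HRT = V/Q = 1200 m³ / 2900 m³·d⁻¹ = 0.4137 d × 24 = 9.930 h.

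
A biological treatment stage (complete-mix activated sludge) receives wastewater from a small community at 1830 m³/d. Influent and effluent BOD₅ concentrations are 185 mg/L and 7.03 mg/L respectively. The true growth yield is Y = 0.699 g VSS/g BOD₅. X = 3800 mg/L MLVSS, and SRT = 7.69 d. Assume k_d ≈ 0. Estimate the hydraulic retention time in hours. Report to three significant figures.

V·X = Y·Q·ΔS·θ_c gives V = 0.699 × 1830 × (185 − 7.03) × 7.69 / 3800 = 460.7 m³.
HRT = V/Q = 460.7 m³ / 1830 m³·d⁻¹ = 0.2517 d × 24 = 6.042 h.

τ ≈ 6.04 h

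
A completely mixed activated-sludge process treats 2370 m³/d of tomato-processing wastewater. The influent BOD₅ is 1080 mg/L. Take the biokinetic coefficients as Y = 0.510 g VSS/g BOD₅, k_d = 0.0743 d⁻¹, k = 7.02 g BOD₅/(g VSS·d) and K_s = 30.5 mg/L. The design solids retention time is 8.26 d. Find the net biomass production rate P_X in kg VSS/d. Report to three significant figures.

P_X ≈ 808 kg VSS/d

For a completely mixed reactor with recycle the Lawrence–McCarty relation gives S = K_s·(1 + k_d·θ_c) / [θ_c·(Y·k − k_d) − 1] = 30.5 × (1 + 0.0743 × 8.26) / [8.26 × (0.510 × 7.02 − 0.0743) − 1] = 49.22 / 27.96 = 1.760 mg/L.
Y_obs = Y / (1 + k_d θ_c) = 0.510 / (1 + 0.0743 × 8.26) = 0.510 / 1.614 = 0.3160.
Mass of BOD₅ removed per day: Q(S₀ − S) = 2370 × 1078 g/m³ = 2555 kg/d.
So the net sludge growth is P_X = 0.3160 × 2555 = 807.6 kg VSS/d.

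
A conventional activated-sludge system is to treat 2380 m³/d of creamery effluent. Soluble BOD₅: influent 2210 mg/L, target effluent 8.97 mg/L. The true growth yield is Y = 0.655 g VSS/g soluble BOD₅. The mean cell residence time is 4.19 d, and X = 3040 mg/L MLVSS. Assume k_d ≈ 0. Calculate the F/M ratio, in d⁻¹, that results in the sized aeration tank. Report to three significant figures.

F/M ≈ 0.366 d⁻¹

V·X = Y·Q·ΔS·θ_c gives V = 0.655 × 2380 × (2210 − 8.97) × 4.19 / 3040 = 4729 m³.
F/M = applied load / biomass = Q·S₀/(V·X) = 2380 × 2210 / (4729 × 3040) = 0.3659 d⁻¹.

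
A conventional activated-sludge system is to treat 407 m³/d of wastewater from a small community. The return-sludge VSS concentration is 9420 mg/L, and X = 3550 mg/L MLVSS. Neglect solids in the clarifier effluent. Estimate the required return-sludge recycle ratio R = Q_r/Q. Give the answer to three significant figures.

R ≈ 0.605

R = Q_r/Q = X/(X_r − X) = 3550 / (9420 − 3550) = 0.6048.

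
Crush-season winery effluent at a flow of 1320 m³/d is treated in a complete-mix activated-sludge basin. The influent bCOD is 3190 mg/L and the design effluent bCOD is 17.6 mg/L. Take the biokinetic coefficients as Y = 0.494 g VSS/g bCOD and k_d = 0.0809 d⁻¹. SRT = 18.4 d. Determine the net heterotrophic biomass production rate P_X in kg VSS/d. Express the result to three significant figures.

P_X ≈ 831 kg VSS/d

The observed yield is Y_obs = Y/(1 + k_d·θ_c) = 0.494 / (1 + 0.0809 × 18.4) = 0.494 / 2.489 = 0.1985 g VSS per g bCOD removed.
ΔS = 3190 − 17.6 = 3172 mg/L, so the substrate removal rate is 1320 × 3172/1000 = 4188 kg bCOD/d.
So the net sludge growth is P_X = 0.1985 × 4188 = 831.3 kg VSS/d.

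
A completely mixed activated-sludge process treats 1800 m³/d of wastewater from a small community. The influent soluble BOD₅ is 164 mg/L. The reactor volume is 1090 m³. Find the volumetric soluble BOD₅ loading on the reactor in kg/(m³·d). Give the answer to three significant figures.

L_v ≈ 0.271 kg soluble BOD₅/(m³·d)

L_v = Q S₀ / V = 1800 × 164 × 10⁻³ / 1090 = 0.2708 kg/(m³·d).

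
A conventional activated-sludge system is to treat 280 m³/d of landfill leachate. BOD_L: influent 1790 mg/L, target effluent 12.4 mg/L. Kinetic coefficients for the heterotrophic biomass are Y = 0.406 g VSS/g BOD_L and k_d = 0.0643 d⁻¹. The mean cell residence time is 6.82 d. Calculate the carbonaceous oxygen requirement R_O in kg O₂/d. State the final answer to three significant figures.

R_O ≈ 298 kg O₂/d

Observed yield with endogenous decay: Y_obs = Y / (1 + k_d·θ_c) = 0.406 / (1 + 0.0643 × 6.82) = 0.406 / 1.439 = 0.2822 g VSS/g BOD_L.
ΔS = 1790 − 12.4 = 1778 mg/L, so the substrate removal rate is 280 × 1778/1000 = 497.7 kg BOD_L/d.
Biomass synthesised: P_X = Y_obs × 497.7 = 140.5 kg VSS/d.
R_O = Q·ΔS − 1.42 P_X = 497.7 − 199.5 = 298.3 kg O₂/d.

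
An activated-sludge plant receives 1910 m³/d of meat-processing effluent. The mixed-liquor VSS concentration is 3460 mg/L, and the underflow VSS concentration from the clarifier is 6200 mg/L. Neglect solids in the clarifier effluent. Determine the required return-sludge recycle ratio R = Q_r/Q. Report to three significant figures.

R ≈ 1.26

Mass balance around the secondary clarifier (neglecting effluent solids): R = X / (X_r − X) = 3460 / (6200 − 3460) = 1.263.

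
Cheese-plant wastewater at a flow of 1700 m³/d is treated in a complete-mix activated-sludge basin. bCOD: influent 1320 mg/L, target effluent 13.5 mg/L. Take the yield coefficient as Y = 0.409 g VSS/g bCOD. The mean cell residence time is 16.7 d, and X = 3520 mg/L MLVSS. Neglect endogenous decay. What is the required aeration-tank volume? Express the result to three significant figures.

V ≈ 4310 m³

V·X = Y·Q·ΔS·θ_c gives V = 0.409 × 1700 × (1320 − 13.5) × 16.7 / 3520 = 4310 m³.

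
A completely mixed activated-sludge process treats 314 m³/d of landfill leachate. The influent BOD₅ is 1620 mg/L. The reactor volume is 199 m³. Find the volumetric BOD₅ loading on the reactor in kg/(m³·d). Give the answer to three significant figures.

Applied BOD₅ load per unit volume = Q·S₀/V = (314 × 1620/1000)/199.0 = 2.556 kg BOD₅·m⁻³·d⁻¹.

L_v ≈ 2.56 kg BOD₅/(m³·d)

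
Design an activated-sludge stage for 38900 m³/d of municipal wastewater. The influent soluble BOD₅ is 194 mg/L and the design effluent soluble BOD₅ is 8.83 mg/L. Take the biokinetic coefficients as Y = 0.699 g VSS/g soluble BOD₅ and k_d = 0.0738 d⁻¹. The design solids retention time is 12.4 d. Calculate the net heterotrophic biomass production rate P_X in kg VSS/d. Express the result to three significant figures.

Correct the yield for decay: Y_obs = Y/(1 + k_d θ_c) = 0.699 / (1 + 0.0738 × 12.4) = 0.699 / 1.915 = 0.3650.
ΔS = 194 − 8.83 = 185.2 mg/L, so the substrate removal rate is 38900 × 185.2/1000 = 7203 kg soluble BOD₅/d.
Net biomass production P_X = Y_obs × Q·(S₀ − S) = 0.3650 × 7203 = 2629 kg VSS/d.

P_X ≈ 2630 kg VSS/d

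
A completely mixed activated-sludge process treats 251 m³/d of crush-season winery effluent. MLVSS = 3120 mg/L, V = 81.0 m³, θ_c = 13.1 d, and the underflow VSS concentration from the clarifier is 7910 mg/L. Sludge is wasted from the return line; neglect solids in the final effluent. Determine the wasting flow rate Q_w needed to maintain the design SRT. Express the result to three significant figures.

Wasting from the return line (neglecting effluent solids): Q_w = V·X / (θ_c·X_r) = 81.00 × 3120 / (13.1 × 7910) = 2.439 m³/d.

Q_w ≈ 2.44 m³/d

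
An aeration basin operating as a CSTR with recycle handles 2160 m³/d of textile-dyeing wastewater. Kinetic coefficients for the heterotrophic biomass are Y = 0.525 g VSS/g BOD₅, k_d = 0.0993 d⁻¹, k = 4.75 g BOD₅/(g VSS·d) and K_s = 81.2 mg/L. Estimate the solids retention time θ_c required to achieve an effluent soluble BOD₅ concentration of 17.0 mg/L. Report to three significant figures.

θ_c ≈ 3.01 d

Specific growth rate at S = 17.0 mg/L: μ = YkS/(K_s+S) = 0.525·4.75·17.0/(81.2+17.0) = 0.4317 d⁻¹.
Then 1/θ_c = μ − k_d = 0.4317 − 0.0993 = 0.3324 d⁻¹, giving θ_c = 3.008 d.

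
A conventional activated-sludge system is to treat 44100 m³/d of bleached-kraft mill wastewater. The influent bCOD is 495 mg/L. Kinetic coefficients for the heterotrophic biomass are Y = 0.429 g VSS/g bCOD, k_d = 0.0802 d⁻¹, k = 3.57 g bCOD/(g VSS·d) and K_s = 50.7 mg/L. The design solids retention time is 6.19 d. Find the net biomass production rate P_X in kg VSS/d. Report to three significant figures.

From the Monod/SRT balance for a CMAS, S = K_s·(1+k_d θ_c)/[θ_c·(Y k − k_d) − 1] = 50.7 × (1 + 0.0802 × 6.19) / [6.19 × (0.429 × 3.57 − 0.0802) − 1] = 75.87 / 7.984 = 9.503 mg/L.
The observed yield is Y_obs = Y/(1 + k_d·θ_c) = 0.429 / (1 + 0.0802 × 6.19) = 0.429 / 1.496 = 0.2867 g VSS per g bCOD removed.
Mass of bCOD removed per day: Q(S₀ − S) = 44100 × 485.5 g/m³ = 21411 kg/d.
Net biomass production P_X = Y_obs × Q·(S₀ − S) = 0.2867 × 21411 = 6138 kg VSS/d.

P_X ≈ 6140 kg VSS/d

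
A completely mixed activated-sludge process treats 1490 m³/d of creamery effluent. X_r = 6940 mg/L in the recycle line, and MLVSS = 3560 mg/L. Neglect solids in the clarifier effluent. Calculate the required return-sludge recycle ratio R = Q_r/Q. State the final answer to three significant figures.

R ≈ 1.05

Mass balance around the secondary clarifier (neglecting effluent solids): R = X / (X_r − X) = 3560 / (6940 − 3560) = 1.053.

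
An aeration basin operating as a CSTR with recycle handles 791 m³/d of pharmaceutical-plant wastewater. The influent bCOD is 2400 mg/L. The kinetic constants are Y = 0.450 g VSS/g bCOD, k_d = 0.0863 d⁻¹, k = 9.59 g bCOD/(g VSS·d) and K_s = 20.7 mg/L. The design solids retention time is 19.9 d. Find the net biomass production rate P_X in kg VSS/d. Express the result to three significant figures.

From the Monod/SRT balance for a CMAS, S = K_s·(1+k_d θ_c)/[θ_c·(Y k − k_d) − 1] = 20.7 × (1 + 0.0863 × 19.9) / [19.9 × (0.450 × 9.59 − 0.0863) − 1] = 56.25 / 83.16 = 0.6764 mg/L.
Y_obs = Y / (1 + k_d θ_c) = 0.450 / (1 + 0.0863 × 19.9) = 0.450 / 2.717 = 0.1656.
Q·(S₀ − S) = 791 × (2400 − 0.676) × 10⁻³ = 1898 kg/d removed.
P_X = Y_obs · Q(S₀ − S) = 0.1656 × 1898 = 314.3 kg VSS/d.

P_X ≈ 314 kg VSS/d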